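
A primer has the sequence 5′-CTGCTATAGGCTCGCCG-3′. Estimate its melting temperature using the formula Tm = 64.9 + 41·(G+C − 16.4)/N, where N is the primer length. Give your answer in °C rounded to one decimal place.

51.9°C

Base counts: A=2, T=4, G=5, C=6; G+C = 11, N = 17.
Tm = 64.9 + 41·(11 − 16.4)/17 = 64.9 + -221.40/17 = 51.9°C.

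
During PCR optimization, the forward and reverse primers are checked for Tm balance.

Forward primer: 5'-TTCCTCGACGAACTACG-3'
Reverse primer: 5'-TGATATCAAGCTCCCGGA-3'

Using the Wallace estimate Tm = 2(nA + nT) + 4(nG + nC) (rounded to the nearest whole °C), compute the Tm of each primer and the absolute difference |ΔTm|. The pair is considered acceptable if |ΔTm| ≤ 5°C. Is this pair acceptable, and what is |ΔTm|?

Forward: A=4 T=4 G=3 C=6 → Tm = 2·8 + 4·9 = 52°C.
Reverse: A=5 T=4 G=4 C=5 → Tm = 2·9 + 4·9 = 54°C.
|ΔTm| = |52 − 54| = 2°C, ≤ 5°C.

|ΔTm| = 2°C; the pair is acceptable.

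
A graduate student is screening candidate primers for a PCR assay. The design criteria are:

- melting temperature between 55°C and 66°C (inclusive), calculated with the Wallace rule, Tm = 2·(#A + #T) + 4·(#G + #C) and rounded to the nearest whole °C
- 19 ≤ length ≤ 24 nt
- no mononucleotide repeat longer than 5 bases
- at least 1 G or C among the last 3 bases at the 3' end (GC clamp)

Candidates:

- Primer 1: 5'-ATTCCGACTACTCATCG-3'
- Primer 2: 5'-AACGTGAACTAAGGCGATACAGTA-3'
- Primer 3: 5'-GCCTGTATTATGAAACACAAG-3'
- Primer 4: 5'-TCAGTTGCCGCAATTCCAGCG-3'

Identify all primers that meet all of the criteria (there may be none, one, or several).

Primer 1 (17 nt, A=4 T=5 G=2 C=6): Tm = 2·9 + 4·8 = 50°C, outside 55–66°C ✗; length 17, outside 19–24 ✗; longest run = 2 ✓; 3' end TCG has 2 G/C ✓ — fails.
Primer 2 (24 nt, A=10 T=4 G=6 C=4): Tm = 2·14 + 4·10 = 68°C, outside 55–66°C ✗; length 24 ✓; longest run = 2 ✓; 3' end GTA has 1 G/C ✓ — fails.
Primer 3 (21 nt, A=8 T=5 G=4 C=4): Tm = 2·13 + 4·8 = 58°C ✓; length 21 ✓; longest run = 3 ✓; 3' end AAG has 1 G/C ✓ — passes.
Primer 4 (21 nt, A=4 T=5 G=5 C=7): Tm = 2·9 + 4·12 = 66°C ✓; length 21 ✓; longest run = 2 ✓; 3' end GCG has 3 G/C ✓ — passes.

Primer 3 and Primer 4.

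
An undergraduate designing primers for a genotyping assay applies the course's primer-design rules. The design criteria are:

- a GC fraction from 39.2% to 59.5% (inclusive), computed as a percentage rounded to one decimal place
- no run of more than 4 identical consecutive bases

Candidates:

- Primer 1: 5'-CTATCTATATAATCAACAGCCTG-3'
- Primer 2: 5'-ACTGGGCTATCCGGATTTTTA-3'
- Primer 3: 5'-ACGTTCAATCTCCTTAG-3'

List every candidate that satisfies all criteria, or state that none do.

Primer 3 only.

Primer 1 (23 nt, A=8 T=7 G=2 C=6): GC 8/23 = 34.8%, outside 39.2–59.5% ✗; longest run = 2 ✓ — fails.
Primer 2 (21 nt, A=4 T=8 G=5 C=4): GC 9/21 = 42.9% ✓; longest run = 5, exceeds 4 ✗ — fails.
Primer 3 (17 nt, A=4 T=6 G=2 C=5): GC 7/17 = 41.2% ✓; longest run = 2 ✓ — passes.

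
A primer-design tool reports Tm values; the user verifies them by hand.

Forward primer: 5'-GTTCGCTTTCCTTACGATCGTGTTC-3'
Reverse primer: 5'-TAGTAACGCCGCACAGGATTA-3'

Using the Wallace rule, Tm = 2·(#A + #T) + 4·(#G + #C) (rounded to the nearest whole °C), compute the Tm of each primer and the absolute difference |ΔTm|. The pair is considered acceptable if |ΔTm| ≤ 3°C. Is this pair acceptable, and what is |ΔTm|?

|ΔTm| = 12°C; the pair is not acceptable.

Forward: A=2 T=11 G=5 C=7 → Tm = 2·13 + 4·12 = 74°C.
Reverse: A=7 T=4 G=5 C=5 → Tm = 2·11 + 4·10 = 62°C.
|ΔTm| = |74 − 62| = 12°C, > 3°C.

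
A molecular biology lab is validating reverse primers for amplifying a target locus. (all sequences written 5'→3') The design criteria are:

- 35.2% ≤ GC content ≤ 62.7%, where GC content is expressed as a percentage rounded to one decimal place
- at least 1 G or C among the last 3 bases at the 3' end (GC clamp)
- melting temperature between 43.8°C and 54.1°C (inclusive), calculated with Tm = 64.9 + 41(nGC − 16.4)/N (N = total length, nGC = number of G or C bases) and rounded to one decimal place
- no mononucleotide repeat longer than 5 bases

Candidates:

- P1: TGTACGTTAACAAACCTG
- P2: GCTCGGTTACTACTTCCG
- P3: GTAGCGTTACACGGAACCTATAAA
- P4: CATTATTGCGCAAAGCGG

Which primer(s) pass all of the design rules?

P2 and P4.

P1 (18 nt, A=6 T=5 G=3 C=4): GC 7/18 = 38.9% ✓; 3' end CTG has 2 G/C ✓; Tm = 64.9 + 41·(7 − 16.4)/18 = 43.5°C, outside 43.8–54.1°C ✗; longest run = 3 ✓ — fails.
P2 (18 nt, A=2 T=6 G=4 C=6): GC 10/18 = 55.6% ✓; 3' end CCG has 3 G/C ✓; Tm = 64.9 + 41·(10 − 16.4)/18 = 50.3°C ✓; longest run = 2 ✓ — passes.
P3 (24 nt, A=9 T=5 G=5 C=5): GC 10/24 = 41.7% ✓; 3' end AAA has 0 G/C, need ≥1 ✗; Tm = 64.9 + 41·(10 − 16.4)/24 = 54.0°C ✓; longest run = 3 ✓ — fails.
P4 (18 nt, A=5 T=4 G=5 C=4): GC 9/18 = 50.0% ✓; 3' end CGG has 3 G/C ✓; Tm = 64.9 + 41·(9 − 16.4)/18 = 48.0°C ✓; longest run = 3 ✓ — passes.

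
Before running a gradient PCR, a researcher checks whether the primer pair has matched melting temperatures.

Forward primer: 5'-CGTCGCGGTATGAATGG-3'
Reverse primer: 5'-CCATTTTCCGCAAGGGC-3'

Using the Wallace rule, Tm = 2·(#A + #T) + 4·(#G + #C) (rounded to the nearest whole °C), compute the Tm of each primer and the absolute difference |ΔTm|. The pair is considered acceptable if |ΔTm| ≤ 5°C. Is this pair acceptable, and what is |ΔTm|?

|ΔTm| = 0°C; the pair is acceptable.

Forward: A=3 T=4 G=7 C=3 → Tm = 2·7 + 4·10 = 54°C.
Reverse: A=3 T=4 G=4 C=6 → Tm = 2·7 + 4·10 = 54°C.
|ΔTm| = |54 − 54| = 0°C, ≤ 5°C.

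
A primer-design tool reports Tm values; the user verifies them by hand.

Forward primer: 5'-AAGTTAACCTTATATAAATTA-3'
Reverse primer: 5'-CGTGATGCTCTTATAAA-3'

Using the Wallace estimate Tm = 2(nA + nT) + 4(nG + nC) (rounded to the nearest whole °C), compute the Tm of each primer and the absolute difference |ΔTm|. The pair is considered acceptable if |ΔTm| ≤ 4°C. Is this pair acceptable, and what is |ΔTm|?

Forward: A=10 T=8 G=1 C=2 → Tm = 2·18 + 4·3 = 48°C.
Reverse: A=5 T=6 G=3 C=3 → Tm = 2·11 + 4·6 = 46°C.
|ΔTm| = |48 − 46| = 2°C, ≤ 4°C.

|ΔTm| = 2°C; the pair is acceptable.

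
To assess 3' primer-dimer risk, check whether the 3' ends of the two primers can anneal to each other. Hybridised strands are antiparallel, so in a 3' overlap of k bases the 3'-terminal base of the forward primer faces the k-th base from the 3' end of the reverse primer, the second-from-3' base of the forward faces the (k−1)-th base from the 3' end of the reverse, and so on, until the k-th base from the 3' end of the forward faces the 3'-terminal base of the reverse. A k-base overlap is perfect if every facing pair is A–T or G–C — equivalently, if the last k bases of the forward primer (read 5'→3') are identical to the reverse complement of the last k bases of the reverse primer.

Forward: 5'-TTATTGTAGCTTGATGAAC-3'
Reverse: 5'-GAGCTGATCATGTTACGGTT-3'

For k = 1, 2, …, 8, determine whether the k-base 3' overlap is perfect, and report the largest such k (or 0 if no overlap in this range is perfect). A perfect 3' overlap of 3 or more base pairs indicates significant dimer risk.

Longest perfect overlap: 3 complementary base pairs; significant dimer risk (threshold 3).

Last 8 bases (5'→3') — forward …TGATGAAC, reverse …TTACGGTT.
Reverse complement of the reverse primer's last 8 bases: AACCGTAA; its first k bases are the reverse complement of the reverse primer's last k bases, so a perfect k-base overlap needs the forward primer's last k bases to equal them.
Comparing (forward last k vs required): k=1: C vs A ✗; k=2: AC vs AA ✗; k=3: AAC vs AAC ✓; k=4: GAAC vs AACC ✗; k=5: TGAAC vs AACCG ✗; k=6: ATGAAC vs AACCGT ✗; k=7: GATGAAC vs AACCGTA ✗; k=8: TGATGAAC vs AACCGTAA ✗.
Only k = 3 is perfect, so the longest perfect 3' overlap is 3.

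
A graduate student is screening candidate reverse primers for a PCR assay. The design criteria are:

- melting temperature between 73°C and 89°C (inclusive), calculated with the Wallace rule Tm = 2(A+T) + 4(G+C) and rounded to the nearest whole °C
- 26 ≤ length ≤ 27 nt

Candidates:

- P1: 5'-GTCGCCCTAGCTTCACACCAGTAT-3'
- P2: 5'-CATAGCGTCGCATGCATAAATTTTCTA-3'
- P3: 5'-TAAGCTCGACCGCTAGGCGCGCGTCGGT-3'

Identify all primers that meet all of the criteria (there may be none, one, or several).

P1 (24 nt, A=5 T=6 G=4 C=9): Tm = 2·11 + 4·13 = 74°C ✓; length 24, outside 26–27 ✗ — fails.
P2 (27 nt, A=8 T=9 G=4 C=6): Tm = 2·17 + 4·10 = 74°C ✓; length 27 ✓ — passes.
P3 (28 nt, A=4 T=5 G=10 C=9): Tm = 2·9 + 4·19 = 94°C, outside 73–89°C ✗; length 28, outside 26–27 ✗ — fails.

P2 only.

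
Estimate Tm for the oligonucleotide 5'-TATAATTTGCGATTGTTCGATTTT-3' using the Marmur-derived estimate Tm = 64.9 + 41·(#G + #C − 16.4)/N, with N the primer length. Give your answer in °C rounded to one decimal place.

47.1°C

Base counts: A=5, T=13, G=4, C=2; G+C = 6, N = 24.
Tm = 64.9 + 41·(6 − 16.4)/24 = 64.9 + -426.40/24 = 47.1°C.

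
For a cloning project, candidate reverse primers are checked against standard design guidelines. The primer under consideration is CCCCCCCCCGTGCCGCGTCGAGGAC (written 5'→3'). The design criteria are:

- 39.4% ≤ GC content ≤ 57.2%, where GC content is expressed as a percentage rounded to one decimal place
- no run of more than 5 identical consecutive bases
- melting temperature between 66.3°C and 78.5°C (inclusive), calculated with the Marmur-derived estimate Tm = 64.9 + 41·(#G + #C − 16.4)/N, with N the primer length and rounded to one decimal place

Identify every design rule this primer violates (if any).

Fails: GC content, homopolymer run.

Base counts: A=2, T=2, G=7, C=14 (length 25).
GC content: GC 21/25 = 84.0%, outside 39.4–57.2% ✗
homopolymer run: longest run = 9, exceeds 5 ✗
Tm: Tm = 64.9 + 41·(21 − 16.4)/25 = 72.4°C ✓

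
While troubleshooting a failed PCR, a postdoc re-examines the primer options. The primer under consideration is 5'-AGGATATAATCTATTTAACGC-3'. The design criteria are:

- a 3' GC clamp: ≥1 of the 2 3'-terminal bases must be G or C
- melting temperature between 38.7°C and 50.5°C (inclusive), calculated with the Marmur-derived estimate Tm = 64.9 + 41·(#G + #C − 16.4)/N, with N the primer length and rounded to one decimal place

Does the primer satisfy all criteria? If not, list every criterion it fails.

Meets all criteria.

Base counts: A=8, T=7, G=3, C=3 (length 21).
GC clamp: 3' end GC has 2 G/C ✓
Tm: Tm = 64.9 + 41·(6 − 16.4)/21 = 44.6°C ✓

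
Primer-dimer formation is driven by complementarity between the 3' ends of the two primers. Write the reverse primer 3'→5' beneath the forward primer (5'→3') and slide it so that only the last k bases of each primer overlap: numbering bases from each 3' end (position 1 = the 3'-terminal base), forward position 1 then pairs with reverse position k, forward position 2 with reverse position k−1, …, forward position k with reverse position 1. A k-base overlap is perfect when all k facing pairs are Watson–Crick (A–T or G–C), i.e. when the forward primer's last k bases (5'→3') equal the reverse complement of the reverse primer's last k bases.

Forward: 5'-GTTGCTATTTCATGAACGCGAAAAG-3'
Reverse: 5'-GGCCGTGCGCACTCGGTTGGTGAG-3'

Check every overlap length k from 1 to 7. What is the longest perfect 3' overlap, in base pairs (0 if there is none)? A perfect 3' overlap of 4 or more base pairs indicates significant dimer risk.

Last 7 bases (5'→3') — forward …CGAAAAG, reverse …TGGTGAG.
Reverse complement of the reverse primer's last 7 bases: CTCACCA; its first k bases are the reverse complement of the reverse primer's last k bases, so a perfect k-base overlap needs the forward primer's last k bases to equal them.
Comparing (forward last k vs required): k=1: G vs C ✗; k=2: AG vs CT ✗; k=3: AAG vs CTC ✗; k=4: AAAG vs CTCA ✗; k=5: AAAAG vs CTCAC ✗; k=6: GAAAAG vs CTCACC ✗; k=7: CGAAAAG vs CTCACCA ✗.
No overlap length from 1 to 7 is perfect, so the longest perfect 3' overlap is 0.

Longest perfect overlap: 0 complementary base pairs; below the dimer-risk threshold (threshold 4).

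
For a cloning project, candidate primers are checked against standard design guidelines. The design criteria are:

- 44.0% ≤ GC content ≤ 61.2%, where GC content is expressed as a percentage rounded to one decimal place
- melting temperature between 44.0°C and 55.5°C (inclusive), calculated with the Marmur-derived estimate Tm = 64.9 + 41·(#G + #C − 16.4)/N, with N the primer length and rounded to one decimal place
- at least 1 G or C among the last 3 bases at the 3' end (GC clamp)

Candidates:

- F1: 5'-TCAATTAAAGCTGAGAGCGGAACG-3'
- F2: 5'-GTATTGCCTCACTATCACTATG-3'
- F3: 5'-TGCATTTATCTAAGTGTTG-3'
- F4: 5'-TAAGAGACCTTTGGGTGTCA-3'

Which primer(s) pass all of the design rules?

F1 (24 nt, A=9 T=4 G=7 C=4): GC 11/24 = 45.8% ✓; Tm = 64.9 + 41·(11 − 16.4)/24 = 55.7°C, outside 44.0–55.5°C ✗; 3' end ACG has 2 G/C ✓ — fails.
F2 (22 nt, A=5 T=8 G=3 C=6): GC 9/22 = 40.9%, outside 44.0–61.2% ✗; Tm = 64.9 + 41·(9 − 16.4)/22 = 51.1°C ✓; 3' end ATG has 1 G/C ✓ — fails.
F3 (19 nt, A=4 T=9 G=4 C=2): GC 6/19 = 31.6%, outside 44.0–61.2% ✗; Tm = 64.9 + 41·(6 − 16.4)/19 = 42.5°C, outside 44.0–55.5°C ✗; 3' end TTG has 1 G/C ✓ — fails.
F4 (20 nt, A=5 T=6 G=6 C=3): GC 9/20 = 45.0% ✓; Tm = 64.9 + 41·(9 − 16.4)/20 = 49.7°C ✓; 3' end TCA has 1 G/C ✓ — passes.

F4 only.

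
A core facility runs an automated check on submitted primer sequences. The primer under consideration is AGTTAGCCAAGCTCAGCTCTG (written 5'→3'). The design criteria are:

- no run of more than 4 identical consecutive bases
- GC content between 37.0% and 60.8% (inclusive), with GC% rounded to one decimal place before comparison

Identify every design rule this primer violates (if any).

Meets all criteria.

Base counts: A=5, T=5, G=5, C=6 (length 21).
homopolymer run: longest run = 2 ✓
GC content: GC 11/21 = 52.4% ✓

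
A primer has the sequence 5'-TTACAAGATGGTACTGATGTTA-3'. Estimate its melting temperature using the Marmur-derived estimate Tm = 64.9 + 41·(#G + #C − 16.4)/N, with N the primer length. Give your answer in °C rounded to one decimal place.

Base counts: A=7, T=8, G=5, C=2; G+C = 7, N = 22.
Tm = 64.9 + 41·(7 − 16.4)/22 = 64.9 + -385.40/22 = 47.4°C.

47.4°C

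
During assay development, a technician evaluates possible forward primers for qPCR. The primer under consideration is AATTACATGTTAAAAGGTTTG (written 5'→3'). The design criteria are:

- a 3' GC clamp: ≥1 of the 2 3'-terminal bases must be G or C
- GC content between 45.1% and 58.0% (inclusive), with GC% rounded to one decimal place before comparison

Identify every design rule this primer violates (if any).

Fails: GC content.

Base counts: A=8, T=8, G=4, C=1 (length 21).
GC clamp: 3' end TG has 1 G/C ✓
GC content: GC 5/21 = 23.8%, outside 45.1–58.0% ✗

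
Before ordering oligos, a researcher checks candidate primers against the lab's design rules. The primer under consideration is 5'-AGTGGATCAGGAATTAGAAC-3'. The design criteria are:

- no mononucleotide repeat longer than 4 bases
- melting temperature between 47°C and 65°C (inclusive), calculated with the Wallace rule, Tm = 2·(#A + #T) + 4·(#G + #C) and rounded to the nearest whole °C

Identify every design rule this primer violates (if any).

Meets all criteria.

Base counts: A=8, T=4, G=6, C=2 (length 20).
homopolymer run: longest run = 2 ✓
Tm: Tm = 2·12 + 4·8 = 56°C ✓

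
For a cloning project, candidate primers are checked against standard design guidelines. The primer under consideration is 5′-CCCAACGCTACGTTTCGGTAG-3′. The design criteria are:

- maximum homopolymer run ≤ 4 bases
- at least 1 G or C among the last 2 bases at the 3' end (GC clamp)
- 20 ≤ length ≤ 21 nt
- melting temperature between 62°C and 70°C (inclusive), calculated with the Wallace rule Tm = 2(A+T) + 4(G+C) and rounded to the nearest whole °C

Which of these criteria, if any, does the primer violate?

Meets all criteria.

Base counts: A=4, T=5, G=5, C=7 (length 21).
homopolymer run: longest run = 3 ✓
GC clamp: 3' end AG has 1 G/C ✓
length: length 21 ✓
Tm: Tm = 2·9 + 4·12 = 66°C ✓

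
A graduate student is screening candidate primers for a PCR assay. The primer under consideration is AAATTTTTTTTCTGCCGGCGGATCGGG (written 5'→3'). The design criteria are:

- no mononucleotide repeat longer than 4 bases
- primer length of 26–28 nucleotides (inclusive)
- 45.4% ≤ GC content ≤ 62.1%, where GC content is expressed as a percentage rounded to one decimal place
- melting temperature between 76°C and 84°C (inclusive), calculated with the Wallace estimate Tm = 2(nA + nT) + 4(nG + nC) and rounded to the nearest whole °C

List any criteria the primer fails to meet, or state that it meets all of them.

Base counts: A=4, T=10, G=8, C=5 (length 27).
homopolymer run: longest run = 8, exceeds 4 ✗
length: length 27 ✓
GC content: GC 13/27 = 48.1% ✓
Tm: Tm = 2·14 + 4·13 = 80°C ✓

Fails: homopolymer run.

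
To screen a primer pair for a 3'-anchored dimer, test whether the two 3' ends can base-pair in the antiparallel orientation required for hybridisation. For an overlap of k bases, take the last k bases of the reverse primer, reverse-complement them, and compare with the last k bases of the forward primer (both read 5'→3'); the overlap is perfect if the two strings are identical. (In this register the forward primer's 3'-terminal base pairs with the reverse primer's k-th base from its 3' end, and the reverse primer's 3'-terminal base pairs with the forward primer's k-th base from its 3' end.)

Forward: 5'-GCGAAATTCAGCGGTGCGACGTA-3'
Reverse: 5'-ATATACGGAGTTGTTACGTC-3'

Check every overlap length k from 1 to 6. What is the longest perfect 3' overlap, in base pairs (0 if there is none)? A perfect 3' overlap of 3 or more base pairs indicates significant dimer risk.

Longest perfect overlap: 6 complementary base pairs; significant dimer risk (threshold 3).

Last 6 bases (5'→3') — forward …GACGTA, reverse …TACGTC.
Reverse complement of the reverse primer's last 6 bases: GACGTA; its first k bases are the reverse complement of the reverse primer's last k bases, so a perfect k-base overlap needs the forward primer's last k bases to equal them.
Comparing (forward last k vs required): k=1: A vs G ✗; k=2: TA vs GA ✗; k=3: GTA vs GAC ✗; k=4: CGTA vs GACG ✗; k=5: ACGTA vs GACGT ✗; k=6: GACGTA vs GACGTA ✓.
Only k = 6 is perfect, so the longest perfect 3' overlap is 6.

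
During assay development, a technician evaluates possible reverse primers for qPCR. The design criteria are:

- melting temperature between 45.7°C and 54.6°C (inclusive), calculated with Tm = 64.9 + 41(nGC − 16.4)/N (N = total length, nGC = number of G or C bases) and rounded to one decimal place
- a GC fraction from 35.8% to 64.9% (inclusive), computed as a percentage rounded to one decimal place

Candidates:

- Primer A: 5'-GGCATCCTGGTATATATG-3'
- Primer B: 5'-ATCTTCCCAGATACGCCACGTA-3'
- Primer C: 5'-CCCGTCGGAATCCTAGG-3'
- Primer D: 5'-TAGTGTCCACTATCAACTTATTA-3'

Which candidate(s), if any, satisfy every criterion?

Primer A (18 nt, A=4 T=6 G=5 C=3): Tm = 64.9 + 41·(8 − 16.4)/18 = 45.8°C ✓; GC 8/18 = 44.4% ✓ — passes.
Primer B (22 nt, A=6 T=5 G=3 C=8): Tm = 64.9 + 41·(11 − 16.4)/22 = 54.8°C, outside 45.7–54.6°C ✗; GC 11/22 = 50.0% ✓ — fails.
Primer C (17 nt, A=3 T=3 G=5 C=6): Tm = 64.9 + 41·(11 − 16.4)/17 = 51.9°C ✓; GC 11/17 = 64.7% ✓ — passes.
Primer D (23 nt, A=7 T=9 G=2 C=5): Tm = 64.9 + 41·(7 − 16.4)/23 = 48.1°C ✓; GC 7/23 = 30.4%, outside 35.8–64.9% ✗ — fails.

Primer A and Primer C.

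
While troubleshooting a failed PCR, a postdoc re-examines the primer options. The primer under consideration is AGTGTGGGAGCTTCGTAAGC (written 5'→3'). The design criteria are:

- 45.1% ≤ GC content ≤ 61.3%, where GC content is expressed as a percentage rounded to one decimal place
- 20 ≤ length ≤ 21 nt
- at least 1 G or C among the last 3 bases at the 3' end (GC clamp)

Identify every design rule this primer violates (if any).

Meets all criteria.

Base counts: A=4, T=5, G=8, C=3 (length 20).
GC content: GC 11/20 = 55.0% ✓
length: length 20 ✓
GC clamp: 3' end AGC has 2 G/C ✓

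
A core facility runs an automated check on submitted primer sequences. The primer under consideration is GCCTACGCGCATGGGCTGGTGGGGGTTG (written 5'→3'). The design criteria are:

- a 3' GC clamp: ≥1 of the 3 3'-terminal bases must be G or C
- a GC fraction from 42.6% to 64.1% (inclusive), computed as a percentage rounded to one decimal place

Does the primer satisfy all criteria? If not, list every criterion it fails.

Base counts: A=2, T=6, G=14, C=6 (length 28).
GC clamp: 3' end TTG has 1 G/C ✓
GC content: GC 20/28 = 71.4%, outside 42.6–64.1% ✗

Fails: GC content.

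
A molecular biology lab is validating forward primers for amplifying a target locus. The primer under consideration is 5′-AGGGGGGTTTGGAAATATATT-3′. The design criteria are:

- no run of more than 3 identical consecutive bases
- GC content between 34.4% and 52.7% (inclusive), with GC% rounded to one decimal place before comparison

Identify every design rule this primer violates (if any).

Fails: homopolymer run.

Base counts: A=6, T=7, G=8, C=0 (length 21).
homopolymer run: longest run = 6, exceeds 3 ✗
GC content: GC 8/21 = 38.1% ✓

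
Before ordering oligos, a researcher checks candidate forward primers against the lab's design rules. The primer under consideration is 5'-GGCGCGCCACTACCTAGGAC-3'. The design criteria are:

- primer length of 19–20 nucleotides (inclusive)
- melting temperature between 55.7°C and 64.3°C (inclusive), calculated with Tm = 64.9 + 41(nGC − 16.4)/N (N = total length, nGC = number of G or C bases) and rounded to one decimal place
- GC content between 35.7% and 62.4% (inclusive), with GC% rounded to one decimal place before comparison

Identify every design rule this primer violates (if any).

Fails: GC content.

Base counts: A=4, T=2, G=6, C=8 (length 20).
length: length 20 ✓
Tm: Tm = 64.9 + 41·(14 − 16.4)/20 = 60.0°C ✓
GC content: GC 14/20 = 70.0%, outside 35.7–62.4% ✗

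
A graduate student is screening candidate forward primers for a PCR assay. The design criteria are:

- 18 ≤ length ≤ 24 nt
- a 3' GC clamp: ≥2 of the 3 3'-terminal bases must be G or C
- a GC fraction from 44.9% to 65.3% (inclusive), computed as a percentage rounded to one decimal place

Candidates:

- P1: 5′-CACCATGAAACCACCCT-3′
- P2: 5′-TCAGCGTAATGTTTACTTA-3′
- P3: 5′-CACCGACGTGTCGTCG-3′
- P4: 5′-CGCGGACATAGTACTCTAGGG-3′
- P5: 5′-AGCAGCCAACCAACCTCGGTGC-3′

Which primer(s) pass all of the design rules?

P4 and P5.

P1 (17 nt, A=6 T=2 G=1 C=8): length 17, outside 18–24 ✗; 3' end CCT has 2 G/C ✓; GC 9/17 = 52.9% ✓ — fails.
P2 (19 nt, A=5 T=8 G=3 C=3): length 19 ✓; 3' end TTA has 0 G/C, need ≥2 ✗; GC 6/19 = 31.6%, outside 44.9–65.3% ✗ — fails.
P3 (16 nt, A=2 T=3 G=5 C=6): length 16, outside 18–24 ✗; 3' end TCG has 2 G/C ✓; GC 11/16 = 68.8%, outside 44.9–65.3% ✗ — fails.
P4 (21 nt, A=5 T=4 G=7 C=5): length 21 ✓; 3' end GGG has 3 G/C ✓; GC 12/21 = 57.1% ✓ — passes.
P5 (22 nt, A=6 T=2 G=5 C=9): length 22 ✓; 3' end TGC has 2 G/C ✓; GC 14/22 = 63.6% ✓ — passes.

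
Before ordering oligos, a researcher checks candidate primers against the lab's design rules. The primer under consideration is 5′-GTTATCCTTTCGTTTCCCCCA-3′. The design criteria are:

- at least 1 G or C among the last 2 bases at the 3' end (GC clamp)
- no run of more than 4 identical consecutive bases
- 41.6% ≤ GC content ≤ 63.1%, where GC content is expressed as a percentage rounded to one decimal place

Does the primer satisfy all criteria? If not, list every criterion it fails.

Fails: homopolymer run.

Base counts: A=2, T=9, G=2, C=8 (length 21).
GC clamp: 3' end CA has 1 G/C ✓
homopolymer run: longest run = 5, exceeds 4 ✗
GC content: GC 10/21 = 47.6% ✓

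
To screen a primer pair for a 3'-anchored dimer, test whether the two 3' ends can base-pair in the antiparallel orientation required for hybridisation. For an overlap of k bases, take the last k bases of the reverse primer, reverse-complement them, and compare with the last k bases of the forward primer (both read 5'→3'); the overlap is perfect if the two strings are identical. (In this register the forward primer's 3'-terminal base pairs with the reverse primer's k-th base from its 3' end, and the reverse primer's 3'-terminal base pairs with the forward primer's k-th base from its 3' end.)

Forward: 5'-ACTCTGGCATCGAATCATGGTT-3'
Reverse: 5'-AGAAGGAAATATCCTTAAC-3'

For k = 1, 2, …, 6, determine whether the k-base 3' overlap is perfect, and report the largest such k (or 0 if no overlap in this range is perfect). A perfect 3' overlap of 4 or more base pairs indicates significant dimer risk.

Longest perfect overlap: 3 complementary base pairs; below the dimer-risk threshold (threshold 4).

Last 6 bases (5'→3') — forward …ATGGTT, reverse …CTTAAC.
Reverse complement of the reverse primer's last 6 bases: GTTAAG; its first k bases are the reverse complement of the reverse primer's last k bases, so a perfect k-base overlap needs the forward primer's last k bases to equal them.
Comparing (forward last k vs required): k=1: T vs G ✗; k=2: TT vs GT ✗; k=3: GTT vs GTT ✓; k=4: GGTT vs GTTA ✗; k=5: TGGTT vs GTTAA ✗; k=6: ATGGTT vs GTTAAG ✗.
Only k = 3 is perfect, so the longest perfect 3' overlap is 3.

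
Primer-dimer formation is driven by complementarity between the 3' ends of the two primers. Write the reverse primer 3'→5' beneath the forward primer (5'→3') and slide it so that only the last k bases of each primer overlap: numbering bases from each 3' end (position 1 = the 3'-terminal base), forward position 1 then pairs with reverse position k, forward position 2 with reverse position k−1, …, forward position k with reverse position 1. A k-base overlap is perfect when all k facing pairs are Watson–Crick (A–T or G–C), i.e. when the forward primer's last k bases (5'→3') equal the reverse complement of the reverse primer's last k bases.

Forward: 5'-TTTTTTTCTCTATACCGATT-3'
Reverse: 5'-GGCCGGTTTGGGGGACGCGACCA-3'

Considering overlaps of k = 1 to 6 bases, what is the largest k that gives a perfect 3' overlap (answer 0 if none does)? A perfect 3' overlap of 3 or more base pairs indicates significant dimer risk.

Longest perfect overlap: 1 complementary base pair; below the dimer-risk threshold (threshold 3).

Last 6 bases (5'→3') — forward …CCGATT, reverse …CGACCA.
Reverse complement of the reverse primer's last 6 bases: TGGTCG; its first k bases are the reverse complement of the reverse primer's last k bases, so a perfect k-base overlap needs the forward primer's last k bases to equal them.
Comparing (forward last k vs required): k=1: T vs T ✓; k=2: TT vs TG ✗; k=3: ATT vs TGG ✗; k=4: GATT vs TGGT ✗; k=5: CGATT vs TGGTC ✗; k=6: CCGATT vs TGGTCG ✗.
Only k = 1 is perfect, so the longest perfect 3' overlap is 1.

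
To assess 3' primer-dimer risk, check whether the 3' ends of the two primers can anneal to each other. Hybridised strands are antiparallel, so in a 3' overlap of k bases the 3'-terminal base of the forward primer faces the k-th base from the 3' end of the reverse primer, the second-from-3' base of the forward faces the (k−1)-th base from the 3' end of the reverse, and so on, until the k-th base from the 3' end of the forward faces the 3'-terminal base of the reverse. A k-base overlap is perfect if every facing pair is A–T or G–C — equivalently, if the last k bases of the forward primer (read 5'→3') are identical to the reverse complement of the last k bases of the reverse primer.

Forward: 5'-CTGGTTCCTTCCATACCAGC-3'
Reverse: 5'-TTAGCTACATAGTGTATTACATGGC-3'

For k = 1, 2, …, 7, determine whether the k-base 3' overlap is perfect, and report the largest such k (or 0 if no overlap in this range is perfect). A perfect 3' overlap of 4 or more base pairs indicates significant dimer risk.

Last 7 bases (5'→3') — forward …TACCAGC, reverse …ACATGGC.
Reverse complement of the reverse primer's last 7 bases: GCCATGT; its first k bases are the reverse complement of the reverse primer's last k bases, so a perfect k-base overlap needs the forward primer's last k bases to equal them.
Comparing (forward last k vs required): k=1: C vs G ✗; k=2: GC vs GC ✓; k=3: AGC vs GCC ✗; k=4: CAGC vs GCCA ✗; k=5: CCAGC vs GCCAT ✗; k=6: ACCAGC vs GCCATG ✗; k=7: TACCAGC vs GCCATGT ✗.
Only k = 2 is perfect, so the longest perfect 3' overlap is 2.

Longest perfect overlap: 2 complementary base pairs; below the dimer-risk threshold (threshold 4).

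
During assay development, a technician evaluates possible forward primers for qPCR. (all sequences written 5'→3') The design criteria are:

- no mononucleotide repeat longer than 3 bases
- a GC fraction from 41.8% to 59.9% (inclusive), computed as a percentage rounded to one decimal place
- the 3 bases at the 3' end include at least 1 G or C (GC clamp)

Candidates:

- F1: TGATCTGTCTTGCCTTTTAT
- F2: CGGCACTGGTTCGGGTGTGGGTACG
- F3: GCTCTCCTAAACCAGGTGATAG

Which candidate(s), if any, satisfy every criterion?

F1 (20 nt, A=2 T=11 G=3 C=4): longest run = 4, exceeds 3 ✗; GC 7/20 = 35.0%, outside 41.8–59.9% ✗; 3' end TAT has 0 G/C, need ≥1 ✗ — fails.
F2 (25 nt, A=2 T=6 G=12 C=5): longest run = 3 ✓; GC 17/25 = 68.0%, outside 41.8–59.9% ✗; 3' end ACG has 2 G/C ✓ — fails.
F3 (22 nt, A=6 T=5 G=5 C=6): longest run = 3 ✓; GC 11/22 = 50.0% ✓; 3' end TAG has 1 G/C ✓ — passes.

F3 only.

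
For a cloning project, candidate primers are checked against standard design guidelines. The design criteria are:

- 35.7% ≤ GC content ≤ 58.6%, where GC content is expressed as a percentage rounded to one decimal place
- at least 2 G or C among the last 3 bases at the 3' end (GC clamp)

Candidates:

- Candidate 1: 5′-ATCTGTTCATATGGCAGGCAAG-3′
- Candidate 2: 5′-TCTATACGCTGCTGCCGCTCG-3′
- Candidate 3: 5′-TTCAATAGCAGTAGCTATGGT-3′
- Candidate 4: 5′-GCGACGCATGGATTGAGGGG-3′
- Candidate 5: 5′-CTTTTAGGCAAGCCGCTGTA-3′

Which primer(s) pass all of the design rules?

Candidate 1 (22 nt, A=6 T=6 G=6 C=4): GC 10/22 = 45.5% ✓; 3' end AAG has 1 G/C, need ≥2 ✗ — fails.
Candidate 2 (21 nt, A=2 T=6 G=5 C=8): GC 13/21 = 61.9%, outside 35.7–58.6% ✗; 3' end TCG has 2 G/C ✓ — fails.
Candidate 3 (21 nt, A=6 T=7 G=5 C=3): GC 8/21 = 38.1% ✓; 3' end GGT has 2 G/C ✓ — passes.
Candidate 4 (20 nt, A=4 T=3 G=10 C=3): GC 13/20 = 65.0%, outside 35.7–58.6% ✗; 3' end GGG has 3 G/C ✓ — fails.
Candidate 5 (20 nt, A=4 T=6 G=5 C=5): GC 10/20 = 50.0% ✓; 3' end GTA has 1 G/C, need ≥2 ✗ — fails.

Candidate 3 only.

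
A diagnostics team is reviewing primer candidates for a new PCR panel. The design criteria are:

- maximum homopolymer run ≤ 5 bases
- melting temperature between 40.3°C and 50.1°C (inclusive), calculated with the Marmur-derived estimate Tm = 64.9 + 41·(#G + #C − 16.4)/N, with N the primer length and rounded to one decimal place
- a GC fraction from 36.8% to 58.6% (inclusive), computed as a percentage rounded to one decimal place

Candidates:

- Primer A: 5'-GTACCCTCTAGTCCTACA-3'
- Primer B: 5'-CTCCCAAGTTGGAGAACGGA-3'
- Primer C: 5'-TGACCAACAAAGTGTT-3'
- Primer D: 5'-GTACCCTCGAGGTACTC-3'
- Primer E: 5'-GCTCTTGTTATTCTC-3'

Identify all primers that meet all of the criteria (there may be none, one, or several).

Primer A (18 nt, A=4 T=5 G=2 C=7): longest run = 3 ✓; Tm = 64.9 + 41·(9 − 16.4)/18 = 48.0°C ✓; GC 9/18 = 50.0% ✓ — passes.
Primer B (20 nt, A=6 T=3 G=6 C=5): longest run = 3 ✓; Tm = 64.9 + 41·(11 − 16.4)/20 = 53.8°C, outside 40.3–50.1°C ✗; GC 11/20 = 55.0% ✓ — fails.
Primer C (16 nt, A=6 T=4 G=3 C=3): longest run = 3 ✓; Tm = 64.9 + 41·(6 − 16.4)/16 = 38.3°C, outside 40.3–50.1°C ✗; GC 6/16 = 37.5% ✓ — fails.
Primer D (17 nt, A=3 T=4 G=4 C=6): longest run = 3 ✓; Tm = 64.9 + 41·(10 − 16.4)/17 = 49.5°C ✓; GC 10/17 = 58.8%, outside 36.8–58.6% ✗ — fails.
Primer E (15 nt, A=1 T=8 G=2 C=4): longest run = 2 ✓; Tm = 64.9 + 41·(6 − 16.4)/15 = 36.5°C, outside 40.3–50.1°C ✗; GC 6/15 = 40.0% ✓ — fails.

Primer A only.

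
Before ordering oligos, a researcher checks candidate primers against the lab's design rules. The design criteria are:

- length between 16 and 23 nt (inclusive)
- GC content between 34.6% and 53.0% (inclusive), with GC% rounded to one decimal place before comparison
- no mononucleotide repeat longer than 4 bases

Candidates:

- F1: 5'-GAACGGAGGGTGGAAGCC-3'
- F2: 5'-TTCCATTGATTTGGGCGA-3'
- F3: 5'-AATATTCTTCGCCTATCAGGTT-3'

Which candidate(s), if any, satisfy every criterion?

F2 and F3.

F1 (18 nt, A=5 T=1 G=9 C=3): length 18 ✓; GC 12/18 = 66.7%, outside 34.6–53.0% ✗; longest run = 3 ✓ — fails.
F2 (18 nt, A=3 T=7 G=5 C=3): length 18 ✓; GC 8/18 = 44.4% ✓; longest run = 3 ✓ — passes.
F3 (22 nt, A=5 T=9 G=3 C=5): length 22 ✓; GC 8/22 = 36.4% ✓; longest run = 2 ✓ — passes.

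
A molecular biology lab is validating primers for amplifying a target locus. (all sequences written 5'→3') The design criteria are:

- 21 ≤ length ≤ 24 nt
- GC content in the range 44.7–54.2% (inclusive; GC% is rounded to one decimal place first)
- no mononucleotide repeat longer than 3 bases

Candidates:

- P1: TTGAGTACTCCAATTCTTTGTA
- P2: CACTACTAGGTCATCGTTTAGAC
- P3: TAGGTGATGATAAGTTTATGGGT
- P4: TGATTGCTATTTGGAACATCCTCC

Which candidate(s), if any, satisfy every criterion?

None of the candidates satisfy all criteria.

P1 (22 nt, A=5 T=10 G=3 C=4): length 22 ✓; GC 7/22 = 31.8%, outside 44.7–54.2% ✗; longest run = 3 ✓ — fails.
P2 (23 nt, A=6 T=7 G=4 C=6): length 23 ✓; GC 10/23 = 43.5%, outside 44.7–54.2% ✗; longest run = 3 ✓ — fails.
P3 (23 nt, A=6 T=9 G=8 C=0): length 23 ✓; GC 8/23 = 34.8%, outside 44.7–54.2% ✗; longest run = 3 ✓ — fails.
P4 (24 nt, A=5 T=9 G=4 C=6): length 24 ✓; GC 10/24 = 41.7%, outside 44.7–54.2% ✗; longest run = 3 ✓ — fails.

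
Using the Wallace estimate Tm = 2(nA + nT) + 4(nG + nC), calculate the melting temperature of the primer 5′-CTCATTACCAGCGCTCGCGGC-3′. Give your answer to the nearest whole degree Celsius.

Base counts: A=3, T=4, G=5, C=9 (length 21).
Tm = 2·(3+4) + 4·(5+9) = 2·7 + 4·14 = 14 + 56 = 70°C.

70°C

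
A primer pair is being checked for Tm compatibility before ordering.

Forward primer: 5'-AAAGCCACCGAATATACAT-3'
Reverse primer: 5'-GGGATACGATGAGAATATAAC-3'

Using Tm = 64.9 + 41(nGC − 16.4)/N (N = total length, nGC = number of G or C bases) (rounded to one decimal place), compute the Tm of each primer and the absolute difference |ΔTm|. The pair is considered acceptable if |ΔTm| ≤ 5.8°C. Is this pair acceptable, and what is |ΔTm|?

Forward: G+C = 7, N = 19 → Tm = 64.9 + 41·(7 − 16.4)/19 = 44.6°C.
Reverse: G+C = 8, N = 21 → Tm = 64.9 + 41·(8 − 16.4)/21 = 48.5°C.
|ΔTm| = |44.6 − 48.5| = 3.9°C, ≤ 5.8°C.

|ΔTm| = 3.9°C; the pair is acceptable.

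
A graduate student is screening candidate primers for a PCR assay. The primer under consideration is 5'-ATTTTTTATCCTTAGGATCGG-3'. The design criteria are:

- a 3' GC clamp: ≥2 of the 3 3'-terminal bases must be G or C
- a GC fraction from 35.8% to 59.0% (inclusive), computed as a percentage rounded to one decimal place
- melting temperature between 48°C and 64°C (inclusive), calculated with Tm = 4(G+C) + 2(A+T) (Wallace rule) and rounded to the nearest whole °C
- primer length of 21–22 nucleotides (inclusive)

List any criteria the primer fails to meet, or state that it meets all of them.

Fails: GC content.

Base counts: A=4, T=10, G=4, C=3 (length 21).
GC clamp: 3' end CGG has 3 G/C ✓
GC content: GC 7/21 = 33.3%, outside 35.8–59.0% ✗
Tm: Tm = 2·14 + 4·7 = 56°C ✓
length: length 21 ✓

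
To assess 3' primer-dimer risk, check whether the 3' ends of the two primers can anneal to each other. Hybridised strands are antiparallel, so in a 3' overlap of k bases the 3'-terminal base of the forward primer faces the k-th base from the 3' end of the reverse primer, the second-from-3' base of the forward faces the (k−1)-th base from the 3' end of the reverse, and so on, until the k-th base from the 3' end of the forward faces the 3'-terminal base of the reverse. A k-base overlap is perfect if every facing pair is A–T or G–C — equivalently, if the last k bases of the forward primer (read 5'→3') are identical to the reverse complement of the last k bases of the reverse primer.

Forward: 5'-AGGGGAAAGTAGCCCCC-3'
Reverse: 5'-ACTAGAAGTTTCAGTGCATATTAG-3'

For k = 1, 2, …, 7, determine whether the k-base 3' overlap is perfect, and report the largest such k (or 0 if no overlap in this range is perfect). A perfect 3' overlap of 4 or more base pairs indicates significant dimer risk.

Longest perfect overlap: 1 complementary base pair; below the dimer-risk threshold (threshold 4).

Last 7 bases (5'→3') — forward …AGCCCCC, reverse …ATATTAG.
Reverse complement of the reverse primer's last 7 bases: CTAATAT; its first k bases are the reverse complement of the reverse primer's last k bases, so a perfect k-base overlap needs the forward primer's last k bases to equal them.
Comparing (forward last k vs required): k=1: C vs C ✓; k=2: CC vs CT ✗; k=3: CCC vs CTA ✗; k=4: CCCC vs CTAA ✗; k=5: CCCCC vs CTAAT ✗; k=6: GCCCCC vs CTAATA ✗; k=7: AGCCCCC vs CTAATAT ✗.
Only k = 1 is perfect, so the longest perfect 3' overlap is 1.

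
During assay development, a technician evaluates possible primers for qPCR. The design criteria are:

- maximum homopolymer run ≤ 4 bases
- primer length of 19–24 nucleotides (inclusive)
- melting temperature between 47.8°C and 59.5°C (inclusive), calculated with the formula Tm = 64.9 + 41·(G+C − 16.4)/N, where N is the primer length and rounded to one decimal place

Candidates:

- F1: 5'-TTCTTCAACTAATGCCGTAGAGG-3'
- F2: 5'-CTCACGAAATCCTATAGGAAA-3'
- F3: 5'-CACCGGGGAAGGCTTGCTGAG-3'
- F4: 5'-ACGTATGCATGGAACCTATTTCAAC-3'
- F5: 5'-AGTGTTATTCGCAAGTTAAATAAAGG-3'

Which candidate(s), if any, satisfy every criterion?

F1 and F2.

F1 (23 nt, A=6 T=7 G=5 C=5): longest run = 2 ✓; length 23 ✓; Tm = 64.9 + 41·(10 − 16.4)/23 = 53.5°C ✓ — passes.
F2 (21 nt, A=9 T=4 G=3 C=5): longest run = 3 ✓; length 21 ✓; Tm = 64.9 + 41·(8 − 16.4)/21 = 48.5°C ✓ — passes.
F3 (21 nt, A=4 T=3 G=9 C=5): longest run = 4 ✓; length 21 ✓; Tm = 64.9 + 41·(14 − 16.4)/21 = 60.2°C, outside 47.8–59.5°C ✗ — fails.
F4 (25 nt, A=8 T=7 G=4 C=6): longest run = 3 ✓; length 25, outside 19–24 ✗; Tm = 64.9 + 41·(10 − 16.4)/25 = 54.4°C ✓ — fails.
F5 (26 nt, A=10 T=8 G=6 C=2): longest run = 3 ✓; length 26, outside 19–24 ✗; Tm = 64.9 + 41·(8 − 16.4)/26 = 51.7°C ✓ — fails.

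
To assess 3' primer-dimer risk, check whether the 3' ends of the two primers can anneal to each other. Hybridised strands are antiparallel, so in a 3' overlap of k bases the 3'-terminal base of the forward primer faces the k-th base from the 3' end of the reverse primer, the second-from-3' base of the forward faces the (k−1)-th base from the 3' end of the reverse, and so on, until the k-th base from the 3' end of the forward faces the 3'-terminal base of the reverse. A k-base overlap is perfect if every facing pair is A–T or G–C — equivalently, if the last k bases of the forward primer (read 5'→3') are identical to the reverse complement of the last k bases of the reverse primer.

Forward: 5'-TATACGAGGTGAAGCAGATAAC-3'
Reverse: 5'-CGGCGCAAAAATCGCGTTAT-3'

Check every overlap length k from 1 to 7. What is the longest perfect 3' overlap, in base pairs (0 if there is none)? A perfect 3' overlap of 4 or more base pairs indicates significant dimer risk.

Longest perfect overlap: 5 complementary base pairs; significant dimer risk (threshold 4).

Last 7 bases (5'→3') — forward …AGATAAC, reverse …GCGTTAT.
Reverse complement of the reverse primer's last 7 bases: ATAACGC; its first k bases are the reverse complement of the reverse primer's last k bases, so a perfect k-base overlap needs the forward primer's last k bases to equal them.
Comparing (forward last k vs required): k=1: C vs A ✗; k=2: AC vs AT ✗; k=3: AAC vs ATA ✗; k=4: TAAC vs ATAA ✗; k=5: ATAAC vs ATAAC ✓; k=6: GATAAC vs ATAACG ✗; k=7: AGATAAC vs ATAACGC ✗.
Only k = 5 is perfect, so the longest perfect 3' overlap is 5.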